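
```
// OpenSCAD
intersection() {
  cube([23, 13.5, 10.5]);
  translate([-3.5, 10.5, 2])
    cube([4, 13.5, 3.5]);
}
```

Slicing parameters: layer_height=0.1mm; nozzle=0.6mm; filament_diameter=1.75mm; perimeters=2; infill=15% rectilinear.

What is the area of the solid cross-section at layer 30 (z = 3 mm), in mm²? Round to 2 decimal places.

At z = 3 mm: the 23×13.5 cube contributes its full rectangle (area 310.50 mm²); the cube at (-3.5, 10.5) (footprint 4×13.5) is included at this height (area 54.00 mm²); Keeping only the common overlap: the 4×13.5 cube at (-3.5, 10.5) partially overlaps the 23×13.5 cube; clipping to the common part keeps 1.50 mm² — area = 1.50 mm². Overall, the cross-section is a single solid region. Net area = 1.50 mm².

1.50 mm²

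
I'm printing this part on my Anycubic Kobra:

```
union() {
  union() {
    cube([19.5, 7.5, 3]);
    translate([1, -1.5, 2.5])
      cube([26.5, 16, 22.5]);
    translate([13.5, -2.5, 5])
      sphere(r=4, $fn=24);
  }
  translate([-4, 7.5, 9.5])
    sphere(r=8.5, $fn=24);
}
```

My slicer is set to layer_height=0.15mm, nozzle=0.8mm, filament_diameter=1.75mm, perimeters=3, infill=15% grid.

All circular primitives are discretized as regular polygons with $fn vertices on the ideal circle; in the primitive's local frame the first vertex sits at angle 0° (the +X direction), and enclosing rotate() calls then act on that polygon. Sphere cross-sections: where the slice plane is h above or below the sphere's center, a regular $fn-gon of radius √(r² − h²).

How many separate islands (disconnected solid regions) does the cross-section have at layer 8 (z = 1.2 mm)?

3

At z = 1.2 mm: the cube (footprint 19.5×7.5) is included at this height; the cube at (1, -1.5) is absent (z outside [2.5, 25]); the sphere at (13.5, -2.5): section is a regular 24-gon, circumradius = √(r²−h²) = √(4²−3.8²) = 1.249; Combining (union): the 2 present regions are separate (no shared area or edge), so areas and boundary lengths simply add and each stays a separate island — 2 connected regions; the sphere at (-4, 7.5): section is a regular 24-gon, circumradius = √(r²−h²) = √(8.5²−8.3²) = 1.833; Merging all regions: the 2 present regions are separate (no shared area or edge), so areas and boundary lengths simply add and each stays a separate island — 3 connected regions. Overall, the cross-section has 3 separate islands. Island count = 3.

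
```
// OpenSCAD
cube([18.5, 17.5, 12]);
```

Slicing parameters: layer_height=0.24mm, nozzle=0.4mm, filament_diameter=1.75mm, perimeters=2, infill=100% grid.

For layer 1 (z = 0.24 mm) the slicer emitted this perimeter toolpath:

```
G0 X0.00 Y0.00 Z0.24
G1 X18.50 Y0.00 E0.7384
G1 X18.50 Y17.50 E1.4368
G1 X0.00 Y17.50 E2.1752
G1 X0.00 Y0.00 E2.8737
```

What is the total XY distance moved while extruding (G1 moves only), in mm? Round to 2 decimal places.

72.00 mm

Sum the Euclidean lengths of each G1 segment: total = 72.00 mm.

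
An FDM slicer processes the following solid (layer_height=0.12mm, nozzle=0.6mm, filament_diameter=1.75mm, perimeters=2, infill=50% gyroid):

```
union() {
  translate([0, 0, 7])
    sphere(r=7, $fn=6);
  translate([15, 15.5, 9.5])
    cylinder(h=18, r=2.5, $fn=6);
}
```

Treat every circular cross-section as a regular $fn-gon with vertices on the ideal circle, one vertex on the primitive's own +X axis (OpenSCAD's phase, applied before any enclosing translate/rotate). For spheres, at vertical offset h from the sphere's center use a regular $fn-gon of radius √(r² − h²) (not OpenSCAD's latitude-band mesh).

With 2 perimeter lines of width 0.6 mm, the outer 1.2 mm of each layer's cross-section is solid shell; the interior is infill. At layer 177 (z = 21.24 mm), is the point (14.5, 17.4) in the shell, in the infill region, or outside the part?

At z = 21.24 mm: the sphere is not intersected at this z (|z−center|=14.240 > r=7); the r=2.5 cylinder at (15, 15.5) contributes a regular 6-gon of circumradius 2.5; Merging all regions: only the r=2.5 cylinder at (15, 15.5) is present, so the union is just that shape — 1 connected region. Overall, the cross-section is a single solid region. The nearest boundary edge runs (16.25, 17.67)→(13.75, 17.67); distance from the point to it = 0.27 mm. The point is inside the cross-section, 0.27 mm from the nearest boundary — within the 1.2 mm shell band (2 × 0.6).

shell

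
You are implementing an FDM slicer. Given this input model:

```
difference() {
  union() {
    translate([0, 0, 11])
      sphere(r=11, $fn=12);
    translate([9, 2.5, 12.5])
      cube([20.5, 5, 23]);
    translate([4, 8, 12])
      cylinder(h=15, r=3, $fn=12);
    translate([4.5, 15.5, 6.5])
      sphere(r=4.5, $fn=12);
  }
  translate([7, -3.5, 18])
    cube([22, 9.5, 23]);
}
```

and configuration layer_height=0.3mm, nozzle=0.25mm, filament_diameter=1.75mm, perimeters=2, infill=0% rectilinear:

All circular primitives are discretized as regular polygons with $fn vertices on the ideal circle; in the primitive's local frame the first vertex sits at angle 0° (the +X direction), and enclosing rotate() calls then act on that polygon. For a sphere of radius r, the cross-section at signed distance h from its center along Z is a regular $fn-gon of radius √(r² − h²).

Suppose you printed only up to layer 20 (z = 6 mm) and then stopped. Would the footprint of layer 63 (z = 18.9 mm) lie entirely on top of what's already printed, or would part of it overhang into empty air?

part overhangs

Compare the two slices. At z = 6: the r=11 sphere slices to a regular 12-gon of circumradius 9.798 (√(r²−h²) with h=5 from center) (area = (12/2)·9.798²·sin(360°/12) = 288.00 mm²); the cube at (9, 2.5) is absent (z outside [12.5, 35.5]); the cylinder at (4, 8) does not reach this height (z outside [12, 27]); the r=4.5 sphere at (4.5, 15.5) slices to a regular 12-gon of circumradius 4.472 (√(r²−h²) with h=0.5 from center) (area = (12/2)·4.472²·sin(360°/12) = 60.00 mm²); Merging all regions: the 2 present regions are separate (no shared area or edge), so areas and boundary lengths simply add and each stays a separate island — area = 348.00 mm²; the cube at (7, -3.5) is not intersected at this z (z outside [18, 41]); After the difference (first − rest): none of the subtracted shapes is present at this height, so the result so far is unchanged — area = 348.00 mm². At z = 18.9: the sphere: section is a regular 12-gon, circumradius = √(r²−h²) = √(11²−7.9²) = 7.654 (area = (12/2)·7.654²·sin(360°/12) = 175.77 mm²); the cube at (9, 2.5) (footprint 20.5×5) is included at this height (area 102.50 mm²); the r=3 cylinder at (4, 8) gives a regular 12-gon of circumradius 3 (constant along its height) (area = (12/2)·3.000²·sin(360°/12) = 27.00 mm²); the sphere at (4.5, 15.5) is not intersected at this z (|z−center|=12.400 > r=4.5); Taking the union: the regions partially overlap — summed areas 305.27 mm² minus the doubly-counted overlap 4.58 mm² gives 300.69 mm² — area = 300.69 mm²; the cube at (7, -3.5) (footprint 22×9.5) is included at this height (area 209.00 mm²); Subtracting the remaining from the first: starting from the result so far (300.69 mm²), the 22×9.5 cube at (7, -3.5) partially overlaps it — only the 71.60 mm² overlap (of its 209.00 mm²) is removed, clipping the outline — area = 229.09 mm². Checking containment: at z = 18.9 the cross-section extends beyond the z = 6 cross-section by about 43.28 mm².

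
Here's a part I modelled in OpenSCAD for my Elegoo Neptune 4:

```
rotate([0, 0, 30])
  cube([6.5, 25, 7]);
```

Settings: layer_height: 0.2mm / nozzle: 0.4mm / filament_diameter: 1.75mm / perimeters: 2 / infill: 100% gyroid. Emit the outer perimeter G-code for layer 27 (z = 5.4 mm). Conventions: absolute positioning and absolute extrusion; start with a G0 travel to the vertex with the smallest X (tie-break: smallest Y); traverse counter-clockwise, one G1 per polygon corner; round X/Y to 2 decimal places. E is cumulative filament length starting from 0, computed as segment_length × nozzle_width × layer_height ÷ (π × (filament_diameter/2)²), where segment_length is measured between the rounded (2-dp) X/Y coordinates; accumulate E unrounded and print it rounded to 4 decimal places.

G0 X-12.50 Y21.65 Z5.40
G1 X0.00 Y0.00 E0.8315
G1 X5.63 Y3.25 E1.0477
G1 X-6.87 Y24.90 E1.8792
G1 X-12.50 Y21.65 E2.0954

At z = 5.4 mm: the cube (footprint 6.5×25) is included at this height; (whole slice rotated 30° about Z — lengths, areas and connectivity unchanged). The outline is a single polygon with 4 vertices. Extrusion per mm of travel: 0.4 × 0.2 / (π × 0.875²) = 0.033260. Accumulating E over each segment gives final E = 2.0954.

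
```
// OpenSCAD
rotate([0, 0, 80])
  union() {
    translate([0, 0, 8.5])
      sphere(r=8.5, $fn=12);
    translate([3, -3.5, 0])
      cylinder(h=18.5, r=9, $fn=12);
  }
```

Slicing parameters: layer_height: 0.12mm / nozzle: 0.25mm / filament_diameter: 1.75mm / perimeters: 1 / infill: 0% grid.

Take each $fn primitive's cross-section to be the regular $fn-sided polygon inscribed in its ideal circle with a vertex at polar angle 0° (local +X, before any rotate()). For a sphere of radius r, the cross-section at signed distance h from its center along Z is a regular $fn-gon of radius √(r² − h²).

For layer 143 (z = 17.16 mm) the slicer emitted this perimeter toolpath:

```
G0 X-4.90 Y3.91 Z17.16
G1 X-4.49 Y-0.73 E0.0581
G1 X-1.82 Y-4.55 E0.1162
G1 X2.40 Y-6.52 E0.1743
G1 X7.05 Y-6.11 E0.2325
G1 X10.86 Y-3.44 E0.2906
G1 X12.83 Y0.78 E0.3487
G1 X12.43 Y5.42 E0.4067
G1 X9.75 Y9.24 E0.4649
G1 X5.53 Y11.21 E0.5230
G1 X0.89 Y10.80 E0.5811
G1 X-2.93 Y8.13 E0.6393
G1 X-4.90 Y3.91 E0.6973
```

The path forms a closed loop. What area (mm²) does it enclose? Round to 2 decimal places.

243.05 mm²

Apply the shoelace formula to the sequence of (X, Y) vertices; enclosed area = 243.05 mm².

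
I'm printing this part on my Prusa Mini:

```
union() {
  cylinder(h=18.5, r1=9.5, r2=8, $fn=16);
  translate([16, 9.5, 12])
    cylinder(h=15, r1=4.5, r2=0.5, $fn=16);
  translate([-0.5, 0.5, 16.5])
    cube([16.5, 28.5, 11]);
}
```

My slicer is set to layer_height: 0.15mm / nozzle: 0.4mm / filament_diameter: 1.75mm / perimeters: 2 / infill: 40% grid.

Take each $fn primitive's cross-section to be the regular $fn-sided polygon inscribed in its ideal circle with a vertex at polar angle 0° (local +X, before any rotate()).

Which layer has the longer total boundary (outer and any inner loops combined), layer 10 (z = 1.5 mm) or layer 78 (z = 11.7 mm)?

layer 10 (z = 1.5 mm)

Layer 10 (z = 1.5): the cone contributes a regular 16-gon of circumradius 9.378 (interpolated between r1=9.5 and r2=8 at t=0.081) (perimeter = 2·16·9.378·sin(180°/16) = 58.55 mm); the cone at (16, 9.5) does not reach this height (z outside [12, 27]); the cube at (-0.5, 0.5) is absent (z outside [16.5, 27.5]); Combining (union): only the cone is present, so the union is just that shape — boundary = 58.55 mm. So its perimeter = 58.55 mm. Layer 78 (z = 11.7): the cone: at t=0.632 of its height the radius interpolates to r₁+(r₂−r₁)t = 8.551, giving a regular 16-gon of that circumradius (perimeter = 2·16·8.551·sin(180°/16) = 53.39 mm); the cone at (16, 9.5) is not intersected at this z (z outside [12, 27]); the cube at (-0.5, 0.5) does not reach this height (z outside [16.5, 27.5]); Combining (union): only the cone is present, so the union is just that shape — boundary = 53.39 mm. So its perimeter = 53.39 mm. Layer 10 is larger (58.55 vs 53.39 mm).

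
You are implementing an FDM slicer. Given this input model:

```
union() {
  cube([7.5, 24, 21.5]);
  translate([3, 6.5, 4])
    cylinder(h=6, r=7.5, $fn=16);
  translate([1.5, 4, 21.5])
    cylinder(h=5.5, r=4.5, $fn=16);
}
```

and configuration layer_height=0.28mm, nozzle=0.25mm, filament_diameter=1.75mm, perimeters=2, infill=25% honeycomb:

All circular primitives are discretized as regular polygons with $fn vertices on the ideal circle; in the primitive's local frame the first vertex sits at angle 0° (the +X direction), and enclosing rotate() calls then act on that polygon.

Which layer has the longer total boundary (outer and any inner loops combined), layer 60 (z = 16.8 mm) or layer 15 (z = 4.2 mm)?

Layer 60 (z = 16.8): the cube is present — its section is the full 7.5×24 rectangle (perimeter 63.00 mm); the cylinder at (3, 6.5) does not reach this height (z outside [4, 10]); the cylinder at (1.5, 4) does not reach this height (z outside [21.5, 27]); Merging all regions: only the 7.5×24 cube is present, so the union is just that shape — boundary = 63.00 mm. So its perimeter = 63.00 mm. Layer 15 (z = 4.2): the cube (footprint 7.5×24) is included at this height (perimeter 63.00 mm); the r=7.5 cylinder at (3, 6.5) gives a regular 16-gon of circumradius 7.5 (constant along its height) (perimeter = 2·16·7.500·sin(180°/16) = 46.82 mm); the cylinder at (1.5, 4) is absent (z outside [21.5, 27]); Taking the union: the regions partially overlap (shared area 101.14 mm²), so the edge portions inside another operand are dropped and the merged outline is re-measured after clipping — boundary = 69.13 mm. So its perimeter = 69.13 mm. Layer 15 is larger (69.13 vs 63.00 mm).

layer 15 (z = 4.2 mm)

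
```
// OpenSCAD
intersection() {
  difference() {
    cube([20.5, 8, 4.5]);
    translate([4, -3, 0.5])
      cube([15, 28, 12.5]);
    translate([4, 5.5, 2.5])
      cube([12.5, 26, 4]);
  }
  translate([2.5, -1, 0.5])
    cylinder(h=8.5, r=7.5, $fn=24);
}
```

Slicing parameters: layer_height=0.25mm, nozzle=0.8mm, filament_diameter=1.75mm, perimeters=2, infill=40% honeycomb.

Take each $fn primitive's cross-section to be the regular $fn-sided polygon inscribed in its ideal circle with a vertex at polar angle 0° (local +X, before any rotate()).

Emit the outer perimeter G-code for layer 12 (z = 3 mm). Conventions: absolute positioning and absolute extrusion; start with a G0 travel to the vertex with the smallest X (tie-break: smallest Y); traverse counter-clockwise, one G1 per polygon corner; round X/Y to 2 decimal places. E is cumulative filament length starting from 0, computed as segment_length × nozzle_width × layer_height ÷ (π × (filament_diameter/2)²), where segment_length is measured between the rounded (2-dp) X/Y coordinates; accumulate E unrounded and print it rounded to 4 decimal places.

G0 X0.00 Y0.00 Z3.00
G1 X4.00 Y0.00 E0.3326
G1 X4.00 Y6.30 E0.8564
G1 X2.50 Y6.50 E0.9823
G1 X0.56 Y6.24 E1.1450
G1 X0.00 Y6.01 E1.1954
G1 X0.00 Y0.00 E1.6951

At z = 3 mm: the 20.5×8 cube contributes its full rectangle; the cube at (4, -3) (footprint 15×28) is included at this height; the 12.5×26 cube at (4, 5.5) contributes its full rectangle; After the difference (first − rest): starting from the 20.5×8 cube, the 15×28 cube at (4, -3) partially overlaps it — only the 120.00 mm² overlap (of its 420.00 mm²) is removed, clipping the outline; the 12.5×26 cube at (4, 5.5) misses the remaining region (no effect) — 2 connected regions; the r=7.5 cylinder at (2.5, -1) gives a regular 24-gon of circumradius 7.5 (constant along its height); Keeping only the common overlap: the r=7.5 cylinder at (2.5, -1) partially overlaps the result so far; clipping to the common part keeps 25.40 mm² — 1 connected region. The outline is a single polygon with 6 vertices. Extrusion per mm of travel: 0.8 × 0.25 / (π × 0.875²) = 0.083150. Accumulating E over each segment gives final E = 1.6951.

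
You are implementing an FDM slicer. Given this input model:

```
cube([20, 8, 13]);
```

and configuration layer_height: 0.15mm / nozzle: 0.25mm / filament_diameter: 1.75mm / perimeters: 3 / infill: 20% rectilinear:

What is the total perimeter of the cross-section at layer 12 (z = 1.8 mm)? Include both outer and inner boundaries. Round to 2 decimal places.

56.00 mm

At z = 1.8 mm: the cube (footprint 20×8) is included at this height (perimeter 56.00 mm). Overall, the cross-section is a single solid region. Total boundary length (outer) = 56.00 mm.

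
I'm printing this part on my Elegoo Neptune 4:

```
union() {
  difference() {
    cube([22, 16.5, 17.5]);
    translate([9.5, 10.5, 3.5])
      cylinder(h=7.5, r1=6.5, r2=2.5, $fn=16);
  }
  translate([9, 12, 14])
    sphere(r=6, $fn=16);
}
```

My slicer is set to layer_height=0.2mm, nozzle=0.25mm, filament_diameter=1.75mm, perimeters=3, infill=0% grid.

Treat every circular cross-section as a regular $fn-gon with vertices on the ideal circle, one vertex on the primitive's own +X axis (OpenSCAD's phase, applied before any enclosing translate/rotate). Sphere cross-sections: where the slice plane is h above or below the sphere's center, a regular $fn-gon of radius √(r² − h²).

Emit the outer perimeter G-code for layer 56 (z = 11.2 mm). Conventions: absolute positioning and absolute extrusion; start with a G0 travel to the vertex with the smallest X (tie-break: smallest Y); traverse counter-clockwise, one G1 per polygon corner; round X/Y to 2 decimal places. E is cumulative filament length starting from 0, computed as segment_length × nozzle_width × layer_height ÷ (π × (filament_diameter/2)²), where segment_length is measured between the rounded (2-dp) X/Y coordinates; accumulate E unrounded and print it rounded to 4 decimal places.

At z = 11.2 mm: the cube (footprint 22×16.5) is included at this height; the cone at (9.5, 10.5) is not intersected at this z (z outside [3.5, 11]); Taking the first minus the rest: none of the subtracted shapes is present at this height, so the 22×16.5 cube is unchanged — 1 connected region; the r=6 sphere at (9, 12) contributes a regular 16-gon of circumradius √(6²−2.8²) = 5.307; Combining (union): the regions partially overlap (shared area 83.51 mm²), so overlapping operands fuse into one piece — 1 connected region. The outline is a single polygon with 9 vertices. Extrusion per mm of travel: 0.25 × 0.2 / (π × 0.875²) = 0.020788. Accumulating E over each segment gives final E = 1.6074.

G0 X0.00 Y0.00 Z11.20
G1 X22.00 Y0.00 E0.4573
G1 X22.00 Y16.50 E0.8003
G1 X11.63 Y16.50 E1.0159
G1 X11.03 Y16.90 E1.0309
G1 X9.00 Y17.31 E1.0739
G1 X6.97 Y16.90 E1.1170
G1 X6.37 Y16.50 E1.1320
G1 X0.00 Y16.50 E1.2644
G1 X0.00 Y0.00 E1.6074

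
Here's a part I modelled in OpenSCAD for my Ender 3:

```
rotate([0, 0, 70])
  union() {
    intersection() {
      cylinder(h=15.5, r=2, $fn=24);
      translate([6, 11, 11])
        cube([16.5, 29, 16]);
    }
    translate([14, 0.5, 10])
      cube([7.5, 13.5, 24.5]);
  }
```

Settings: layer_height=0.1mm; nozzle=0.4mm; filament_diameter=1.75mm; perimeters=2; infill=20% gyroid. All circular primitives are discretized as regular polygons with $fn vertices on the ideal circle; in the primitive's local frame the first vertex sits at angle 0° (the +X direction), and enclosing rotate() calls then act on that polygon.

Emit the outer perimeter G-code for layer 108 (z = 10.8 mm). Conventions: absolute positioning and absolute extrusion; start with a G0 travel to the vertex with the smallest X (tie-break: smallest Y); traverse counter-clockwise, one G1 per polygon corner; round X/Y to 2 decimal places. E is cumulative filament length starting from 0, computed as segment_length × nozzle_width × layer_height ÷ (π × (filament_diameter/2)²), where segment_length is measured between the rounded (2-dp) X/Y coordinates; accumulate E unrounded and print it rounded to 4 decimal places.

G0 X-8.37 Y17.94 Z10.80
G1 X4.32 Y13.33 E0.2245
G1 X6.88 Y20.37 E0.3491
G1 X-5.80 Y24.99 E0.5735
G1 X-8.37 Y17.94 E0.6983

At z = 10.8 mm: the cylinder: section is a regular 24-gon, circumradius r=2; the cube at (6, 11) is absent (z outside [11, 27]); Taking the intersection: at least one operand is absent at this height, so nothing remains; the cube at (14, 0.5) is present — its section is the full 7.5×13.5 rectangle; Taking the union: only the 7.5×13.5 cube at (14, 0.5) is present, so the union is just that shape — 1 connected region; (rotated 70° about Z; rotation is an isometry so areas/perimeters/island counts are preserved). The outline is a single polygon with 4 vertices. Extrusion per mm of travel: 0.4 × 0.1 / (π × 0.875²) = 0.016630. Accumulating E over each segment gives final E = 0.6983.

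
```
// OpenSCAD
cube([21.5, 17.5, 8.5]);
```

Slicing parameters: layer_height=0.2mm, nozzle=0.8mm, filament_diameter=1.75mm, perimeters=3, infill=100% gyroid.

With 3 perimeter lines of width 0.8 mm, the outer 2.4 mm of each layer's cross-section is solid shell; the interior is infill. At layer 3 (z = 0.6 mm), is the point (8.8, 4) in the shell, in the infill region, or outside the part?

infill

At z = 0.6 mm: the 21.5×17.5 cube contributes its full rectangle. Overall, the cross-section is a single solid region. The nearest boundary edge runs (0.00, 0.00)→(21.50, 0.00); distance from the point to it = 4.00 mm. The point is inside the cross-section and 4.00 mm from the nearest boundary — more than the 2.4 mm shell width (3 × 0.8), so it's in the infill interior.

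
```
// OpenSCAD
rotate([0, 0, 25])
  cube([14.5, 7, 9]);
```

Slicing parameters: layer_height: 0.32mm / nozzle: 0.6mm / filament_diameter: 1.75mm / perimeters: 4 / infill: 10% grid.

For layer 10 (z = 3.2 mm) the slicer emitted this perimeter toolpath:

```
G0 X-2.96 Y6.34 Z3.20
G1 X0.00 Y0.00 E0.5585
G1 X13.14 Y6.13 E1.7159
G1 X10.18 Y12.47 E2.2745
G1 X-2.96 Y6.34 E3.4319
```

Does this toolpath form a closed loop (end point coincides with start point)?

yes

Start point (G0): (-2.96, 6.34). End point (last G1): the path returns to the start — closed.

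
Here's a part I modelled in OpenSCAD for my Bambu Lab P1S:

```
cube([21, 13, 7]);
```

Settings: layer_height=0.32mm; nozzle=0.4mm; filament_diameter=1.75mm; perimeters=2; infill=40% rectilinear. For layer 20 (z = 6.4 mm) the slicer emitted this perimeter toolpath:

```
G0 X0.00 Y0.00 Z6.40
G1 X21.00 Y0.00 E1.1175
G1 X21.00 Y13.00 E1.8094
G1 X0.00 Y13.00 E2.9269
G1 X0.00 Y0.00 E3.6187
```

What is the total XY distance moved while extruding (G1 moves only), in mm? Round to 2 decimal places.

Sum the Euclidean lengths of each G1 segment: total = 68.00 mm.

68.00 mm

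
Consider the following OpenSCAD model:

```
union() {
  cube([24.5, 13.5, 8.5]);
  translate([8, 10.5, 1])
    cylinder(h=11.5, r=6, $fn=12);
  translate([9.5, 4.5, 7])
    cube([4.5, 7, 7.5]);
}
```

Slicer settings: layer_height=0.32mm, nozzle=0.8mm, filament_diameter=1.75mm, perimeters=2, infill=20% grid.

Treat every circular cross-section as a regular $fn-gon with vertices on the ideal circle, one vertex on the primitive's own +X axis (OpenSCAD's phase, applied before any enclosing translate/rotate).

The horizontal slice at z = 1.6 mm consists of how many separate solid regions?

1

At z = 1.6 mm: the cube (footprint 24.5×13.5) is included at this height; the r=6 cylinder at (8, 10.5) contributes a regular 12-gon of circumradius 6; the cube at (9.5, 4.5) does not reach this height (z outside [7, 14.5]); Merging all regions: the regions partially overlap (shared area 87.59 mm²), so overlapping operands fuse into one piece — 1 connected region. The result has 1 disconnected region.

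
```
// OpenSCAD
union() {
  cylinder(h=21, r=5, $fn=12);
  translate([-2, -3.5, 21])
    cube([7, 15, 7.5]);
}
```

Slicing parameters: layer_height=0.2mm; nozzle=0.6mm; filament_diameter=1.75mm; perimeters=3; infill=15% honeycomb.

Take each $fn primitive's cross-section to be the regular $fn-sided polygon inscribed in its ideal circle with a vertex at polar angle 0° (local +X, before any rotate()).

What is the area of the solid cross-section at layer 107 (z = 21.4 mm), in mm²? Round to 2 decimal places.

105.00 mm²

At z = 21.4 mm: the cylinder is not intersected at this z (z outside [0, 21]); the cube at (-2, -3.5) (footprint 7×15) is included at this height (area 105.00 mm²); Combining (union): only the 7×15 cube at (-2, -3.5) is present, so the union is just that shape — area = 105.00 mm². Overall, the cross-section is a single solid region. Net area = 105.00 mm².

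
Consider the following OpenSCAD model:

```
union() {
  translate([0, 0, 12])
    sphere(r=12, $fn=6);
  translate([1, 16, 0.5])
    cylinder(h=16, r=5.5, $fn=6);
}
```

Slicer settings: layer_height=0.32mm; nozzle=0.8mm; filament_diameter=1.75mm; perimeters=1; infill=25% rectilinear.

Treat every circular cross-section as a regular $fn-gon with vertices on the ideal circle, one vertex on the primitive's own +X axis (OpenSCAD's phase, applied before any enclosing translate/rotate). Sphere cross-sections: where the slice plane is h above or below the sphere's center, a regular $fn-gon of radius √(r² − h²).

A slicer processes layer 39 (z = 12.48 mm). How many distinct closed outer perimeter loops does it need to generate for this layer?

At z = 12.48 mm: the r=12 sphere contributes a regular 6-gon of circumradius √(12²−0.48²) = 11.990; the r=5.5 cylinder at (1, 16) gives a regular 6-gon of circumradius 5.5 (constant along its height); Merging all regions: the 2 present regions are separate (no shared area or edge), so areas and boundary lengths simply add and each stays a separate island — 2 connected regions. The result has 2 disconnected regions.

2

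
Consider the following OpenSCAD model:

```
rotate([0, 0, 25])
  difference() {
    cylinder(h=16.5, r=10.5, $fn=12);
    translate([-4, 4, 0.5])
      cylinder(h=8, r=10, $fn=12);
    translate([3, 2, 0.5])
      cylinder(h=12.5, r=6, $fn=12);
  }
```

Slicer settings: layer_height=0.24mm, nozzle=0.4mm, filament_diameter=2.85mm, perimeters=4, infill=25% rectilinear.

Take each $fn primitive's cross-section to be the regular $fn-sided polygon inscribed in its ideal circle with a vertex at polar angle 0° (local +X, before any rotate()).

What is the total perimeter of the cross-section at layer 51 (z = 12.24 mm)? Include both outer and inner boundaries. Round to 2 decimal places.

At z = 12.24 mm: the r=10.5 cylinder contributes a regular 12-gon of circumradius 10.5 (perimeter = 2·12·10.500·sin(180°/12) = 65.22 mm); the cylinder at (-4, 4) is not intersected at this z (z outside [0.5, 8.5]); the cylinder at (3, 2): section is a regular 12-gon, circumradius r=6 (perimeter = 2·12·6.000·sin(180°/12) = 37.27 mm); After the difference (first − rest): starting from the r=10.5 cylinder, the r=6 cylinder at (3, 2) lies wholly inside it (removes its full 108.00 mm² and its 37.27 mm outline becomes a hole wall) — boundary (outer + 1 inner loop) = 102.49 mm; (rotated 25° about Z; rotation is an isometry so areas/perimeters/island counts are preserved). Overall, the cross-section is one region with 1 hole. Total boundary length (outer + inner) = 102.49 mm.

102.49 mm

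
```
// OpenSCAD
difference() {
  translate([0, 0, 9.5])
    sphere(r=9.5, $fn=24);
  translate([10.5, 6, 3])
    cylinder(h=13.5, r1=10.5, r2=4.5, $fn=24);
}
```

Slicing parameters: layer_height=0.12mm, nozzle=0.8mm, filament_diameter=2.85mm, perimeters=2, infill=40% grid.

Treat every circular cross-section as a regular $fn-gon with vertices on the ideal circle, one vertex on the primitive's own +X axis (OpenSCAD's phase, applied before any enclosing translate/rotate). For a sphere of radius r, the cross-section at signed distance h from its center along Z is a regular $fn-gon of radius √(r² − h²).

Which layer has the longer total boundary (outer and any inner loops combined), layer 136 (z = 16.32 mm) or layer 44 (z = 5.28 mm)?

Layer 136 (z = 16.32): the r=9.5 sphere slices to a regular 24-gon of circumradius 6.613 (√(r²−h²) with h=6.82 from center) (perimeter = 2·24·6.613·sin(180°/24) = 41.43 mm); the cone at (10.5, 6): at t=0.987 of its height the radius interpolates to r₁+(r₂−r₁)t = 4.580, giving a regular 24-gon of that circumradius (perimeter = 2·24·4.580·sin(180°/24) = 28.69 mm); Subtracting the remaining from the first: starting from the r=9.5 sphere, the cone at (10.5, 6) misses the remaining region (no effect) — boundary = 41.43 mm. So its perimeter = 41.43 mm. Layer 44 (z = 5.28): the r=9.5 sphere slices to a regular 24-gon of circumradius 8.511 (√(r²−h²) with h=4.22 from center) (perimeter = 2·24·8.511·sin(180°/24) = 53.33 mm); the cone at (10.5, 6) contributes a regular 24-gon of circumradius 9.487 (interpolated between r1=10.5 and r2=4.5 at t=0.169) (perimeter = 2·24·9.487·sin(180°/24) = 59.44 mm); After the difference (first − rest): starting from the r=9.5 sphere, the cone at (10.5, 6) partially overlaps it — only the 52.82 mm² overlap (of its 279.51 mm²) is removed, clipping the outline — boundary = 52.69 mm. So its perimeter = 52.69 mm. Layer 44 is larger (52.69 vs 41.43 mm).

layer 44 (z = 5.28 mm)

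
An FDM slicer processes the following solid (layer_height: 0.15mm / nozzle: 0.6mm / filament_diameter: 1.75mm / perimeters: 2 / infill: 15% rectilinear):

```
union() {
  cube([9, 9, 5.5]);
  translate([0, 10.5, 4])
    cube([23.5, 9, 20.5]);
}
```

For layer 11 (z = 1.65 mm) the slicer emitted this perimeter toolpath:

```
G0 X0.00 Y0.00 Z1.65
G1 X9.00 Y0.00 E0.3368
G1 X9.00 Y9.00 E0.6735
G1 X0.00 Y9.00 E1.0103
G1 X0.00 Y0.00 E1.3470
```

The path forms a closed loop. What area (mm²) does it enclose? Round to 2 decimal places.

Apply the shoelace formula to the sequence of (X, Y) vertices; enclosed area = 81.00 mm².

81.00 mm²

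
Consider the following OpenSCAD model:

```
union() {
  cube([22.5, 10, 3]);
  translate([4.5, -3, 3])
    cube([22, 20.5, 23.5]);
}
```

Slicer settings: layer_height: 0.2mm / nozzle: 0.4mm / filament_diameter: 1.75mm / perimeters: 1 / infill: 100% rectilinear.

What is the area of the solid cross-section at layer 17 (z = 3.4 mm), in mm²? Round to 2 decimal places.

451.00 mm²

At z = 3.4 mm: the cube is absent (z outside [0, 3]); the cube at (4.5, -3) (footprint 22×20.5) is included at this height (area 451.00 mm²); Combining (union): only the 22×20.5 cube at (4.5, -3) is present, so the union is just that shape — area = 451.00 mm². Overall, the cross-section is a single solid region. Net area = 451.00 mm².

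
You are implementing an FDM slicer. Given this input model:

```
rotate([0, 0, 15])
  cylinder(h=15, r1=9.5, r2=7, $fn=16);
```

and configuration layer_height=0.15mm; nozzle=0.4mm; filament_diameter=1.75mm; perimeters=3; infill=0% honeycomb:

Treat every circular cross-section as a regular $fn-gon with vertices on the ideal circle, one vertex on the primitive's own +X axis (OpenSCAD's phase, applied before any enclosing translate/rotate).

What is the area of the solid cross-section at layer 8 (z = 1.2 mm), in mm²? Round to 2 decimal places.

264.79 mm²

At z = 1.2 mm: the cone: at t=0.080 of its height the radius interpolates to r₁+(r₂−r₁)t = 9.300, giving a regular 16-gon of that circumradius (area = (16/2)·9.300²·sin(360°/16) = 264.79 mm²); (rotated 15° about Z; rotation is an isometry so areas/perimeters/island counts are preserved). Overall, the cross-section is a single solid region. Net area = 264.79 mm².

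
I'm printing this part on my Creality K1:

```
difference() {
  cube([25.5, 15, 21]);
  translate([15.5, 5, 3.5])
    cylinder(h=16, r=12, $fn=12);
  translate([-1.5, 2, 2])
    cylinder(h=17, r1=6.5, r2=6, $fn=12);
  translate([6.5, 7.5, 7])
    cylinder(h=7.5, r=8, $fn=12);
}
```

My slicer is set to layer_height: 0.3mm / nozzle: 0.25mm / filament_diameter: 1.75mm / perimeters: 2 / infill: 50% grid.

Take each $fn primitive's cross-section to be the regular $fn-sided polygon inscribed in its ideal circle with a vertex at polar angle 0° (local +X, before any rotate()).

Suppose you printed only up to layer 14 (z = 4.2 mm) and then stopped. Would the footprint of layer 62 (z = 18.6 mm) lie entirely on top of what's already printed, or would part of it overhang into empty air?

Compare the two slices. At z = 4.2: the cube is present — its section is the full 25.5×15 rectangle (area 382.50 mm²); the r=12 cylinder at (15.5, 5) gives a regular 12-gon of circumradius 12 (constant along its height) (area = (12/2)·12.000²·sin(360°/12) = 432.00 mm²); the cone at (-1.5, 2) (r1=6.5→r2=6) has section circumradius 6.435 here — a regular 12-gon (area = (12/2)·6.435²·sin(360°/12) = 124.24 mm²); the cylinder at (6.5, 7.5) does not reach this height (z outside [7, 14.5]); After the difference (first − rest): starting from the 25.5×15 cube (382.50 mm²), the r=12 cylinder at (15.5, 5) partially overlaps it — only the 300.89 mm² overlap (of its 432.00 mm²) is removed, clipping the outline; the cone at (-1.5, 2) partially overlaps it — only the 28.55 mm² overlap (of its 124.24 mm²) is removed, clipping the outline — area = 53.06 mm². At z = 18.6: the cube (footprint 25.5×15) is included at this height (area 382.50 mm²); the r=12 cylinder at (15.5, 5) contributes a regular 12-gon of circumradius 12 (area = (12/2)·12.000²·sin(360°/12) = 432.00 mm²); the cone at (-1.5, 2): at t=0.976 of its height the radius interpolates to r₁+(r₂−r₁)t = 6.012, giving a regular 12-gon of that circumradius (area = (12/2)·6.012²·sin(360°/12) = 108.42 mm²); the cylinder at (6.5, 7.5) is absent (z outside [7, 14.5]); After the difference (first − rest): starting from the 25.5×15 cube (382.50 mm²), the r=12 cylinder at (15.5, 5) partially overlaps it — only the 300.89 mm² overlap (of its 432.00 mm²) is removed, clipping the outline; the cone at (-1.5, 2) partially overlaps it — only the 26.20 mm² overlap (of its 108.42 mm²) is removed, clipping the outline — area = 55.42 mm². Checking containment: at z = 18.6 the cross-section extends beyond the z = 4.2 cross-section by about 2.35 mm².

part overhangs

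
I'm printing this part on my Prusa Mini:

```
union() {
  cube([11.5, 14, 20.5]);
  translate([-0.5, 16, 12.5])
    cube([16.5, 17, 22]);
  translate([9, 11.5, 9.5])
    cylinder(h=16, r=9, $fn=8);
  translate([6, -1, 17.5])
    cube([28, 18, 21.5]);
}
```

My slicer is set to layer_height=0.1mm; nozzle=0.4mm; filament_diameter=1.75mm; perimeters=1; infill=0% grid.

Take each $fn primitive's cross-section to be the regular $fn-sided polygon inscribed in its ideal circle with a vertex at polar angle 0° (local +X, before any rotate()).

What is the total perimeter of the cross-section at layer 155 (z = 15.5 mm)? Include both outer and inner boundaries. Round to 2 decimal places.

At z = 15.5 mm: the cube (footprint 11.5×14) is included at this height (perimeter 51.00 mm); the 16.5×17 cube at (-0.5, 16) contributes its full rectangle (perimeter 67.00 mm); the r=9 cylinder at (9, 11.5) contributes a regular 8-gon of circumradius 9 (perimeter = 2·8·9.000·sin(180°/8) = 55.11 mm); the cube at (6, -1) is absent (z outside [17.5, 39]); Taking the union: the regions partially overlap (shared area 147.85 mm²), so the edge portions inside another operand are dropped and the merged outline is re-measured after clipping — boundary = 101.07 mm. Overall, the cross-section is a single solid region. Total boundary length (outer) = 101.07 mm.

101.07 mm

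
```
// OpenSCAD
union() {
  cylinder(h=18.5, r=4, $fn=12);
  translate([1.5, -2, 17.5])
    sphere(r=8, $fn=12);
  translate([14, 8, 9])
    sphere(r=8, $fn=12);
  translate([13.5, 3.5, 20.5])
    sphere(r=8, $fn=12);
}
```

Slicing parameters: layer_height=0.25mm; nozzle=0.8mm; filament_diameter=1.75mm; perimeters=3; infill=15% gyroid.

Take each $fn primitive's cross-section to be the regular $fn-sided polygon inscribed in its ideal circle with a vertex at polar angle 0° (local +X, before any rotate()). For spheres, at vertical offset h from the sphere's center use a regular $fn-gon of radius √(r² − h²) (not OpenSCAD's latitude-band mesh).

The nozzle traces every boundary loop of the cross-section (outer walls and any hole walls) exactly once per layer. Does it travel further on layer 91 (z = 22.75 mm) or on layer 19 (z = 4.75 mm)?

layer 91 (z = 22.75 mm)

Layer 91 (z = 22.75): the cylinder does not reach this height (z outside [0, 18.5]); the sphere at (1.5, -2): section is a regular 12-gon, circumradius = √(r²−h²) = √(8²−5.25²) = 6.036 (perimeter = 2·12·6.036·sin(180°/12) = 37.50 mm); the sphere at (14, 8) is absent (|z−center|=13.750 > r=8); the sphere at (13.5, 3.5): section is a regular 12-gon, circumradius = √(r²−h²) = √(8²−2.25²) = 7.677 (perimeter = 2·12·7.677·sin(180°/12) = 47.69 mm); Merging all regions: the regions partially overlap (shared area 0.40 mm²), so the edge portions inside another operand are dropped and the merged outline is re-measured after clipping — boundary = 80.77 mm. So its perimeter = 80.77 mm. Layer 19 (z = 4.75): the cylinder: section is a regular 12-gon, circumradius r=4 (perimeter = 2·12·4.000·sin(180°/12) = 24.85 mm); the sphere at (1.5, -2) is not intersected at this z (|z−center|=12.750 > r=8); the r=8 sphere at (14, 8) contributes a regular 12-gon of circumradius √(8²−4.25²) = 6.778 (perimeter = 2·12·6.778·sin(180°/12) = 42.10 mm); the sphere at (13.5, 3.5) is not intersected at this z (|z−center|=15.750 > r=8); Combining (union): the 2 present regions are separate (no shared area or edge), so areas and boundary lengths simply add and each stays a separate island — boundary = 66.95 mm. So its perimeter = 66.95 mm. Layer 91 is larger (80.77 vs 66.95 mm).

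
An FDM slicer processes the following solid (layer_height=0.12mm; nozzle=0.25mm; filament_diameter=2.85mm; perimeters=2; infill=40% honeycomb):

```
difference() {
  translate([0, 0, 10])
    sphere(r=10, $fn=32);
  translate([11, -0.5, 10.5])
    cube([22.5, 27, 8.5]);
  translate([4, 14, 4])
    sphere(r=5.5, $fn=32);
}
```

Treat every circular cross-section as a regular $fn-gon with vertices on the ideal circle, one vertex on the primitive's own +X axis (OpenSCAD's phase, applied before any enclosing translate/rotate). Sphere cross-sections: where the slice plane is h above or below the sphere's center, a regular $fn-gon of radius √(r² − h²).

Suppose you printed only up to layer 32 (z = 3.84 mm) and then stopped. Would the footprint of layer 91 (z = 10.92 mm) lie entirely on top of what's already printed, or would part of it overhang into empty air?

part overhangs

Compare the two slices. At z = 3.84: the r=10 sphere contributes a regular 32-gon of circumradius √(10²−6.16²) = 7.877 (area = (32/2)·7.877²·sin(360°/32) = 193.70 mm²); the cube at (11, -0.5) is absent (z outside [10.5, 19]); the r=5.5 sphere at (4, 14) contributes a regular 32-gon of circumradius √(5.5²−0.16²) = 5.498 (area = (32/2)·5.498²·sin(360°/32) = 94.34 mm²); Taking the first minus the rest: starting from the r=10 sphere (193.70 mm²), the r=5.5 sphere at (4, 14) misses the remaining region (no effect) — area = 193.70 mm². At z = 10.92: the sphere: section is a regular 32-gon, circumradius = √(r²−h²) = √(10²−0.92²) = 9.958 (area = (32/2)·9.958²·sin(360°/32) = 309.50 mm²); the cube at (11, -0.5) (footprint 22.5×27) is included at this height (area 607.50 mm²); the sphere at (4, 14) is absent (|z−center|=6.920 > r=5.5); Taking the first minus the rest: starting from the r=10 sphere (309.50 mm²), the 22.5×27 cube at (11, -0.5) misses the remaining region (no effect) — area = 309.50 mm². Checking containment: at z = 10.92 the cross-section extends beyond the z = 3.84 cross-section by about 115.80 mm².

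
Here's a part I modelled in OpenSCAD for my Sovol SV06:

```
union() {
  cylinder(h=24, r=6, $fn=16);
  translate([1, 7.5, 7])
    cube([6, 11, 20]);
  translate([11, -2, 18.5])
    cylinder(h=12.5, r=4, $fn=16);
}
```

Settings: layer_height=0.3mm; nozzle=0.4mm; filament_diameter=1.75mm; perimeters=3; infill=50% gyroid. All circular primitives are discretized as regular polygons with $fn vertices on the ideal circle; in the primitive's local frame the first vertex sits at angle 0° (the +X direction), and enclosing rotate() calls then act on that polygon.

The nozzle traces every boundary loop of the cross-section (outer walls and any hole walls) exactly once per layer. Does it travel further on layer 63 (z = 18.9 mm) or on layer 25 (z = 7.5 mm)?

Layer 63 (z = 18.9): the cylinder: section is a regular 16-gon, circumradius r=6 (perimeter = 2·16·6.000·sin(180°/16) = 37.46 mm); the 6×11 cube at (1, 7.5) contributes its full rectangle (perimeter 34.00 mm); the r=4 cylinder at (11, -2) contributes a regular 16-gon of circumradius 4 (perimeter = 2·16·4.000·sin(180°/16) = 24.97 mm); Taking the union: the 3 present regions are separate (no shared area or edge), so areas and boundary lengths simply add and each stays a separate island — boundary = 96.43 mm. So its perimeter = 96.43 mm. Layer 25 (z = 7.5): the r=6 cylinder contributes a regular 16-gon of circumradius 6 (perimeter = 2·16·6.000·sin(180°/16) = 37.46 mm); the cube at (1, 7.5) (footprint 6×11) is included at this height (perimeter 34.00 mm); the cylinder at (11, -2) is not intersected at this z (z outside [18.5, 31]); Combining (union): the 2 present regions are separate (no shared area or edge), so areas and boundary lengths simply add and each stays a separate island — boundary = 71.46 mm. So its perimeter = 71.46 mm. Layer 63 is larger (96.43 vs 71.46 mm).

layer 63 (z = 18.9 mm)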